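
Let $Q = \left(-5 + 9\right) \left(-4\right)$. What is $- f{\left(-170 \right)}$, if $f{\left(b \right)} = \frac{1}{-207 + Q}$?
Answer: $\frac{1}{223} \approx 0.0044843$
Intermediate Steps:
$Q = -16$ ($Q = 4 \left(-4\right) = -16$)
$f{\left(b \right)} = - \frac{1}{223}$ ($f{\left(b \right)} = \frac{1}{-207 - 16} = \frac{1}{-223} = - \frac{1}{223}$)
$- f{\left(-170 \right)} = \left(-1\right) \left(- \frac{1}{223}\right) = \frac{1}{223}$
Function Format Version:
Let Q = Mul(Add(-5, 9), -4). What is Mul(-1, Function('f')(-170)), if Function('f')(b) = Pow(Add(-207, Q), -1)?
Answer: Rational(1, 223) ≈ 0.0044843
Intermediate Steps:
Q = -16 (Q = Mul(4, -4) = -16)
Function('f')(b) = Rational(-1, 223) (Function('f')(b) = Pow(Add(-207, -16), -1) = Pow(-223, -1) = Rational(-1, 223))
Mul(-1, Function('f')(-170)) = Mul(-1, Rational(-1, 223)) = Rational(1, 223)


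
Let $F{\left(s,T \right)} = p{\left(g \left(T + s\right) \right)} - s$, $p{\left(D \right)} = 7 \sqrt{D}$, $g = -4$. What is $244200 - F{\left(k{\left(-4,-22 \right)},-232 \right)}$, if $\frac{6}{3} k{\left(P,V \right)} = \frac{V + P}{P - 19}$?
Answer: $\frac{5616613}{23} - \frac{14 \sqrt{122429}}{23} \approx 2.4399 \cdot 10^{5}$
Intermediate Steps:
$k{\left(P,V \right)} = \frac{P + V}{2 \left(-19 + P\right)}$ ($k{\left(P,V \right)} = \frac{\left(V + P\right) \frac{1}{P - 19}}{2} = \frac{\left(P + V\right) \frac{1}{-19 + P}}{2} = \frac{\frac{1}{-19 + P} \left(P + V\right)}{2} = \frac{P + V}{2 \left(-19 + P\right)}$)
$F{\left(s,T \right)} = - s + 7 \sqrt{- 4 T - 4 s}$ ($F{\left(s,T \right)} = 7 \sqrt{- 4 \left(T + s\right)} - s = 7 \sqrt{- 4 T - 4 s} - s = - s + 7 \sqrt{- 4 T - 4 s}$)
$244200 - F{\left(k{\left(-4,-22 \right)},-232 \right)} = 244200 - \left(- \frac{-4 - 22}{2 \left(-19 - 4\right)} + 14 \sqrt{\left(-1\right) \left(-232\right) - \frac{-4 - 22}{2 \left(-19 - 4\right)}}\right) = 244200 - \left(- \frac{-26}{2 \left(-23\right)} + 14 \sqrt{232 - \frac{1}{2} \frac{1}{-23} \left(-26\right)}\right) = 244200 - \left(- \frac{\left(-1\right) \left(-26\right)}{2 \cdot 23} + 14 \sqrt{232 - \frac{1}{2} \left(- \frac{1}{23}\right) \left(-26\right)}\right) = 244200 - \left(\left(-1\right) \frac{13}{23} + 14 \sqrt{232 - \frac{13}{23}}\right) = 244200 - \left(- \frac{13}{23} + 14 \sqrt{232 - \frac{13}{23}}\right) = 244200 - \left(- \frac{13}{23} + 14 \sqrt{\frac{5323}{23}}\right) = 244200 - \left(- \frac{13}{23} + 14 \frac{\sqrt{122429}}{23}\right) = 244200 - \left(- \frac{13}{23} + \frac{14 \sqrt{122429}}{23}\right) = 244200 + \left(\frac{13}{23} - \frac{14 \sqrt{122429}}{23}\right) = \frac{5616613}{23} - \frac{14 \sqrt{122429}}{23}$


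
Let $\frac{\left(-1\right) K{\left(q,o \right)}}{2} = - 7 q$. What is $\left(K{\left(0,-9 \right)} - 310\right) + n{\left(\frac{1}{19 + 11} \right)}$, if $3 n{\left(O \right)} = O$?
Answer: $- \frac{27899}{90} \approx -309.99$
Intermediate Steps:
$n{\left(O \right)} = \frac{O}{3}$
$K{\left(q,o \right)} = 14 q$ ($K{\left(q,o \right)} = - 2 \left(- 7 q\right) = 14 q$)
$\left(K{\left(0,-9 \right)} - 310\right) + n{\left(\frac{1}{19 + 11} \right)} = \left(14 \cdot 0 - 310\right) + \frac{1}{3 \left(19 + 11\right)} = \left(0 - 310\right) + \frac{1}{3 \cdot 30} = -310 + \frac{1}{3} \cdot \frac{1}{30} = -310 + \frac{1}{90} = - \frac{27899}{90}$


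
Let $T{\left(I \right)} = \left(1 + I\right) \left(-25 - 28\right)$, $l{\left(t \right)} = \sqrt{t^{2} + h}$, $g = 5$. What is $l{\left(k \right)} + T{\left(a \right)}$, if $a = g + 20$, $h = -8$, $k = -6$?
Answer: $-1378 + 2 \sqrt{7} \approx -1372.7$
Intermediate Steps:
$l{\left(t \right)} = \sqrt{-8 + t^{2}}$ ($l{\left(t \right)} = \sqrt{t^{2} - 8} = \sqrt{-8 + t^{2}}$)
$a = 25$ ($a = 5 + 20 = 25$)
$T{\left(I \right)} = -53 - 53 I$ ($T{\left(I \right)} = \left(1 + I\right) \left(-53\right) = -53 - 53 I$)
$l{\left(k \right)} + T{\left(a \right)} = \sqrt{-8 + \left(-6\right)^{2}} - 1378 = \sqrt{-8 + 36} - 1378 = \sqrt{28} - 1378 = 2 \sqrt{7} - 1378 = -1378 + 2 \sqrt{7}$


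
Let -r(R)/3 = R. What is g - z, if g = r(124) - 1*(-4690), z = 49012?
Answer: -44694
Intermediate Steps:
r(R) = -3*R
g = 4318 (g = -3*124 - 1*(-4690) = -372 + 4690 = 4318)
g - z = 4318 - 1*49012 = 4318 - 49012 = -44694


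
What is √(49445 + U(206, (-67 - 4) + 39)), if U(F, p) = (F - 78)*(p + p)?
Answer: √41253 ≈ 203.11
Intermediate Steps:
U(F, p) = 2*p*(-78 + F) (U(F, p) = (-78 + F)*(2*p) = 2*p*(-78 + F))
√(49445 + U(206, (-67 - 4) + 39)) = √(49445 + 2*((-67 - 4) + 39)*(-78 + 206)) = √(49445 + 2*(-71 + 39)*128) = √(49445 + 2*(-32)*128) = √(49445 - 8192) = √41253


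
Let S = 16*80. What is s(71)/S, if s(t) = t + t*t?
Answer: 639/160 ≈ 3.9938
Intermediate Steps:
S = 1280
s(t) = t + t**2
s(71)/S = (71*(1 + 71))/1280 = (71*72)*(1/1280) = 5112*(1/1280) = 639/160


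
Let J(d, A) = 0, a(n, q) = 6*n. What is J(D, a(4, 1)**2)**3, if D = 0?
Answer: 0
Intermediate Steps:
J(D, a(4, 1)**2)**3 = 0**3 = 0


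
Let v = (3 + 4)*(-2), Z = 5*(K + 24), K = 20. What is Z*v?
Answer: -3080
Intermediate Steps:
Z = 220 (Z = 5*(20 + 24) = 5*44 = 220)
v = -14 (v = 7*(-2) = -14)
Z*v = 220*(-14) = -3080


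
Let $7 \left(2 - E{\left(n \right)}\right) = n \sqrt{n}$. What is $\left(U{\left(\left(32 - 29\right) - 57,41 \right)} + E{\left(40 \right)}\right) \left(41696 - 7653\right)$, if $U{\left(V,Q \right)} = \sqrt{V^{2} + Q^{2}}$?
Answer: $68086 + 34043 \sqrt{4597} - \frac{2723440 \sqrt{10}}{7} \approx 1.1459 \cdot 10^{6}$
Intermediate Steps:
$E{\left(n \right)} = 2 - \frac{n^{\frac{3}{2}}}{7}$ ($E{\left(n \right)} = 2 - \frac{n \sqrt{n}}{7} = 2 - \frac{n^{\frac{3}{2}}}{7}$)
$U{\left(V,Q \right)} = \sqrt{Q^{2} + V^{2}}$
$\left(U{\left(\left(32 - 29\right) - 57,41 \right)} + E{\left(40 \right)}\right) \left(41696 - 7653\right) = \left(\sqrt{41^{2} + \left(\left(32 - 29\right) - 57\right)^{2}} + \left(2 - \frac{40^{\frac{3}{2}}}{7}\right)\right) \left(41696 - 7653\right) = \left(\sqrt{1681 + \left(3 - 57\right)^{2}} + \left(2 - \frac{80 \sqrt{10}}{7}\right)\right) 34043 = \left(\sqrt{1681 + \left(-54\right)^{2}} + \left(2 - \frac{80 \sqrt{10}}{7}\right)\right) 34043 = \left(\sqrt{1681 + 2916} + \left(2 - \frac{80 \sqrt{10}}{7}\right)\right) 34043 = \left(\sqrt{4597} + \left(2 - \frac{80 \sqrt{10}}{7}\right)\right) 34043 = \left(2 + \sqrt{4597} - \frac{80 \sqrt{10}}{7}\right) 34043 = 68086 + 34043 \sqrt{4597} - \frac{2723440 \sqrt{10}}{7}$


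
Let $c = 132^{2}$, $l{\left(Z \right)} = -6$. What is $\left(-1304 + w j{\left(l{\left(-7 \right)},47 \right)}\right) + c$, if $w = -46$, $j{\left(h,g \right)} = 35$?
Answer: $14510$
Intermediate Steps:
$c = 17424$
$\left(-1304 + w j{\left(l{\left(-7 \right)},47 \right)}\right) + c = \left(-1304 - 1610\right) + 17424 = -2914 + 17424 = 14510$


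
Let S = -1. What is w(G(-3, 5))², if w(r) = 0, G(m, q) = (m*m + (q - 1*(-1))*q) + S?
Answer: 0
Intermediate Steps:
G(m, q) = -1 + m² + q*(1 + q) (G(m, q) = (m*m + (q - 1*(-1))*q) - 1 = (m² + (q + 1)*q) - 1 = (m² + (1 + q)*q) - 1 = (m² + q*(1 + q)) - 1 = -1 + m² + q*(1 + q))
w(G(-3, 5))² = 0² = 0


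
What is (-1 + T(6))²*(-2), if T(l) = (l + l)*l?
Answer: -10082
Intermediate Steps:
T(l) = 2*l² (T(l) = (2*l)*l = 2*l²)
(-1 + T(6))²*(-2) = (-1 + 2*6²)²*(-2) = (-1 + 2*36)²*(-2) = (-1 + 72)²*(-2) = 71²*(-2) = 5041*(-2) = -10082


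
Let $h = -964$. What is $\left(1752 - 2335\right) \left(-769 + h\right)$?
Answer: $1010339$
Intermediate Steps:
$\left(1752 - 2335\right) \left(-769 + h\right) = \left(1752 - 2335\right) \left(-769 - 964\right) = \left(-583\right) \left(-1733\right) = 1010339$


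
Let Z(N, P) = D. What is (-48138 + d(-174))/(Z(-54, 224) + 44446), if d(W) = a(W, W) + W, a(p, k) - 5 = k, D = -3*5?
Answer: -48481/44431 ≈ -1.0912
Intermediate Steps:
D = -15
a(p, k) = 5 + k
Z(N, P) = -15
d(W) = 5 + 2*W (d(W) = (5 + W) + W = 5 + 2*W)
(-48138 + d(-174))/(Z(-54, 224) + 44446) = (-48138 + (5 + 2*(-174)))/(-15 + 44446) = (-48138 + (5 - 348))/44431 = (-48138 - 343)*(1/44431) = -48481*1/44431 = -48481/44431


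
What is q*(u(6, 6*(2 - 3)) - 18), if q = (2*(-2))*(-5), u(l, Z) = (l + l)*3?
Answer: 360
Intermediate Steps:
u(l, Z) = 6*l (u(l, Z) = (2*l)*3 = 6*l)
q = 20 (q = -4*(-5) = 20)
q*(u(6, 6*(2 - 3)) - 18) = 20*(6*6 - 18) = 20*(36 - 18) = 20*18 = 360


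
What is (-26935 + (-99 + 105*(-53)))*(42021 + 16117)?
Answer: -1895240662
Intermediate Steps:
(-26935 + (-99 + 105*(-53)))*(42021 + 16117) = (-26935 + (-99 - 5565))*58138 = (-26935 - 5664)*58138 = -32599*58138 = -1895240662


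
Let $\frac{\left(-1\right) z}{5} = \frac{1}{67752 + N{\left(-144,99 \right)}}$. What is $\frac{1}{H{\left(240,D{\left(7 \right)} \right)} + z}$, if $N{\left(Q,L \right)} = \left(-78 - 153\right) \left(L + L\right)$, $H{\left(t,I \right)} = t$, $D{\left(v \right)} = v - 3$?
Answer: $\frac{22014}{5283355} \approx 0.0041667$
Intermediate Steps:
$D{\left(v \right)} = -3 + v$ ($D{\left(v \right)} = v - 3 = -3 + v$)
$N{\left(Q,L \right)} = - 462 L$ ($N{\left(Q,L \right)} = - 231 \cdot 2 L = - 462 L$)
$z = - \frac{5}{22014}$ ($z = - \frac{5}{67752 - 45738} = - \frac{5}{22014} \approx -0.00022713$)
$\frac{1}{H{\left(240,D{\left(7 \right)} \right)} + z} = \frac{1}{240 - \frac{5}{22014}} = \frac{1}{\frac{5283355}{22014}} = \frac{22014}{5283355}$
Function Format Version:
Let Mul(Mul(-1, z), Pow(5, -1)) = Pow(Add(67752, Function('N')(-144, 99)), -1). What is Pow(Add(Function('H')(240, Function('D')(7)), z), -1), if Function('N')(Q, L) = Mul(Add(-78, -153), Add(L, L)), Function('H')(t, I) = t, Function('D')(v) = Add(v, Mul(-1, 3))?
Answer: Rational(22014, 5283355) ≈ 0.0041667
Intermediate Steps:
Function('D')(v) = Add(-3, v) (Function('D')(v) = Add(v, -3) = Add(-3, v))
Function('N')(Q, L) = Mul(-462, L) (Function('N')(Q, L) = Mul(-231, Mul(2, L)) = Mul(-462, L))
z = Rational(-5, 22014) (z = Mul(-5, Pow(Add(67752, Mul(-462, 99)), -1)) = Mul(-5, Pow(Add(67752, -45738), -1)) = Mul(-5, Pow(22014, -1)) = Mul(-5, Rational(1, 22014)) = Rational(-5, 22014) ≈ -0.00022713)
Pow(Add(Function('H')(240, Function('D')(7)), z), -1) = Pow(Add(240, Rational(-5, 22014)), -1) = Pow(Rational(5283355, 22014), -1) = Rational(22014, 5283355)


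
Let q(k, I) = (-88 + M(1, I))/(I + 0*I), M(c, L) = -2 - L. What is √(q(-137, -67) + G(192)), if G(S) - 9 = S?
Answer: √903830/67 ≈ 14.190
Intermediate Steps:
G(S) = 9 + S
q(k, I) = (-90 - I)/I (q(k, I) = (-88 + (-2 - I))/(I + 0*I) = (-90 - I)/(I + 0) = (-90 - I)/I)
√(q(-137, -67) + G(192)) = √((-90 - 1*(-67))/(-67) + (9 + 192)) = √(-(-90 + 67)/67 + 201) = √(-1/67*(-23) + 201) = √(23/67 + 201) = √(13490/67) = √903830/67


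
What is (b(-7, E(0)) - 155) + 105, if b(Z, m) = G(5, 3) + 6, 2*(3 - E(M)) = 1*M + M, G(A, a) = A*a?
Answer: -29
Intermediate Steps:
E(M) = 3 - M (E(M) = 3 - (1*M + M)/2 = 3 - (M + M)/2 = 3 - M)
b(Z, m) = 21 (b(Z, m) = 5*3 + 6 = 15 + 6 = 21)
(b(-7, E(0)) - 155) + 105 = (21 - 155) + 105 = -134 + 105 = -29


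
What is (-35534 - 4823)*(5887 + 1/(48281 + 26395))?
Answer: -17741648007841/74676 ≈ -2.3758e+8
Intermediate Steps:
(-35534 - 4823)*(5887 + 1/(48281 + 26395)) = -40357*(5887 + 1/74676) = -40357*439617613/74676 = -17741648007841/74676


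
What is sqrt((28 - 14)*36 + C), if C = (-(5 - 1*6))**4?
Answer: sqrt(505) ≈ 22.472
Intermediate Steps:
C = 1 (C = (-(5 - 6))**4 = (-1*(-1))**4 = 1**4 = 1)
sqrt((28 - 14)*36 + C) = sqrt((28 - 14)*36 + 1) = sqrt(14*36 + 1) = sqrt(504 + 1) = sqrt(505)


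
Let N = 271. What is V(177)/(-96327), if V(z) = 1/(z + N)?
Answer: -1/43154496 ≈ -2.3173e-8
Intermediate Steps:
V(z) = 1/(271 + z) (V(z) = 1/(z + 271) = 1/(271 + z))
V(177)/(-96327) = 1/((271 + 177)*(-96327)) = -1/96327/448 = (1/448)*(-1/96327) = -1/43154496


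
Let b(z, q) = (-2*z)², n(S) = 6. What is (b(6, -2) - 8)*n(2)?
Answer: 816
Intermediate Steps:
b(z, q) = 4*z²
(b(6, -2) - 8)*n(2) = (4*6² - 8)*6 = (4*36 - 8)*6 = (144 - 8)*6 = 136*6 = 816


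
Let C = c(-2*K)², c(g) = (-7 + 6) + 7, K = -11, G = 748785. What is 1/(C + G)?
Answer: 1/748821 ≈ 1.3354e-6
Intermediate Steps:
c(g) = 6 (c(g) = -1 + 7 = 6)
C = 36 (C = 6² = 36)
1/(C + G) = 1/(36 + 748785) = 1/748821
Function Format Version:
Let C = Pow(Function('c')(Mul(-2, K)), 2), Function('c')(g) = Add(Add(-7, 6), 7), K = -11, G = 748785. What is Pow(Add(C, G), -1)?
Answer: Rational(1, 748821) ≈ 1.3354e-6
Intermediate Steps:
Function('c')(g) = 6 (Function('c')(g) = Add(-1, 7) = 6)
C = 36 (C = Pow(6, 2) = 36)
Pow(Add(C, G), -1) = Pow(Add(36, 748785), -1) = Pow(748821, -1) = Rational(1, 748821)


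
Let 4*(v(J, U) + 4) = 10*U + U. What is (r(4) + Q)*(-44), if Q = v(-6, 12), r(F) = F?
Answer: -1452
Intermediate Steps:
v(J, U) = -4 + 11*U/4 (v(J, U) = -4 + (10*U + U)/4 = -4 + (11*U)/4 = -4 + 11*U/4)
Q = 29 (Q = -4 + (11/4)*12 = -4 + 33 = 29)
(r(4) + Q)*(-44) = (4 + 29)*(-44) = 33*(-44) = -1452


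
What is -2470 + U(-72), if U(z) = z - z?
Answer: -2470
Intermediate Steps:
U(z) = 0
-2470 + U(-72) = -2470 + 0 = -2470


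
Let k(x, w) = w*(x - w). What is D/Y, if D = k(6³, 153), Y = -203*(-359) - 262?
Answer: 3213/24205 ≈ 0.13274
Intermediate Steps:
Y = 72615 (Y = 72877 - 262 = 72615)
D = 9639 (D = 153*(6³ - 1*153) = 153*(216 - 153) = 153*63 = 9639)
D/Y = 9639/72615 = 9639*(1/72615) = 3213/24205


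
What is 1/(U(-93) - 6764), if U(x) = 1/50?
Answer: -50/338199 ≈ -0.00014784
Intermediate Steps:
U(x) = 1/50
1/(U(-93) - 6764) = 1/(1/50 - 6764) = 1/(-338199/50) = -50/338199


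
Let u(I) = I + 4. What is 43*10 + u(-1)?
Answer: 433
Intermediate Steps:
u(I) = 4 + I
43*10 + u(-1) = 43*10 + (4 - 1) = 430 + 3 = 433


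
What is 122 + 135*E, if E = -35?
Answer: -4603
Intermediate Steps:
122 + 135*E = 122 + 135*(-35) = 122 - 4725 = -4603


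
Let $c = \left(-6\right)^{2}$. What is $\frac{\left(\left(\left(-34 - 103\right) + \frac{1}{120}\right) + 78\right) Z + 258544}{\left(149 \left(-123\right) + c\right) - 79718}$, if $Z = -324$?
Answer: $- \frac{2776573}{980090} \approx -2.833$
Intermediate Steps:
$c = 36$
$\frac{\left(\left(\left(-34 - 103\right) + \frac{1}{120}\right) + 78\right) Z + 258544}{\left(149 \left(-123\right) + c\right) - 79718} = \frac{\left(\left(\left(-34 - 103\right) + \frac{1}{120}\right) + 78\right) \left(-324\right) + 258544}{\left(149 \left(-123\right) + 36\right) - 79718} = \frac{\left(\left(-137 + \frac{1}{120}\right) + 78\right) \left(-324\right) + 258544}{\left(-18327 + 36\right) - 79718} = \frac{\left(- \frac{16439}{120} + 78\right) \left(-324\right) + 258544}{-18291 - 79718} = \frac{\left(- \frac{7079}{120}\right) \left(-324\right) + 258544}{-98009} = \left(\frac{191133}{10} + 258544\right) \left(- \frac{1}{98009}\right) = \frac{2776573}{10} \left(- \frac{1}{98009}\right) = - \frac{2776573}{980090}$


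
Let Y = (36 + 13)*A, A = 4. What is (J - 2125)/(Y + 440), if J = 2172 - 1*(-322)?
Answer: 123/212 ≈ 0.58019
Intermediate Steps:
Y = 196 (Y = (36 + 13)*4 = 49*4 = 196)
J = 2494 (J = 2172 + 322 = 2494)
(J - 2125)/(Y + 440) = (2494 - 2125)/(196 + 440) = 369/636 = 369*(1/636) = 123/212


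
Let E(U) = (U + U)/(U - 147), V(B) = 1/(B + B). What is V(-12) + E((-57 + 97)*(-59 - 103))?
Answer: 101471/53016 ≈ 1.9140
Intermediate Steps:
V(B) = 1/(2*B)
E(U) = 2*U/(-147 + U) (E(U) = (2*U)/(-147 + U) = 2*U/(-147 + U))
V(-12) + E((-57 + 97)*(-59 - 103)) = (1/2)/(-12) + 2*((-57 + 97)*(-59 - 103))/(-147 + (-57 + 97)*(-59 - 103)) = (1/2)*(-1/12) + 2*(40*(-162))/(-147 + 40*(-162)) = -1/24 + 2*(-6480)/(-147 - 6480) = -1/24 + 2*(-6480)/(-6627) = -1/24 + 2*(-6480)*(-1/6627) = -1/24 + 4320/2209 = 101471/53016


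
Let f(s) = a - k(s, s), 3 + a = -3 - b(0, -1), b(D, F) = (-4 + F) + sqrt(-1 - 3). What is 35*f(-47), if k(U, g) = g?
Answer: 1610 - 70*I ≈ 1610.0 - 70.0*I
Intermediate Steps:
b(D, F) = -4 + F + 2*I (b(D, F) = (-4 + F) + sqrt(-4) = (-4 + F) + 2*I = -4 + F + 2*I)
a = -1 - 2*I (a = -3 + (-3 - (-4 - 1 + 2*I)) = -3 + (-3 - (-5 + 2*I)) = -3 + (-3 + (5 - 2*I)) = -3 + (2 - 2*I) = -1 - 2*I ≈ -1.0 - 2.0*I)
f(s) = -1 - s - 2*I (f(s) = (-1 - 2*I) - s = -1 - s - 2*I)
35*f(-47) = 35*(-1 - 1*(-47) - 2*I) = 35*(-1 + 47 - 2*I) = 35*(46 - 2*I) = 1610 - 70*I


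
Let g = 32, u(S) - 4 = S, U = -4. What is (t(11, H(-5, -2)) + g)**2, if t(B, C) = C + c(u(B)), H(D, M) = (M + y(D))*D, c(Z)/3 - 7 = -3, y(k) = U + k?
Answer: 9801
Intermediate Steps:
u(S) = 4 + S
y(k) = -4 + k
c(Z) = 12 (c(Z) = 21 + 3*(-3) = 21 - 9 = 12)
H(D, M) = D*(-4 + D + M) (H(D, M) = (M + (-4 + D))*D = (-4 + D + M)*D = D*(-4 + D + M))
t(B, C) = 12 + C (t(B, C) = C + 12 = 12 + C)
(t(11, H(-5, -2)) + g)**2 = ((12 - 5*(-4 - 5 - 2)) + 32)**2 = ((12 - 5*(-11)) + 32)**2 = ((12 + 55) + 32)**2 = (67 + 32)**2 = 99**2 = 9801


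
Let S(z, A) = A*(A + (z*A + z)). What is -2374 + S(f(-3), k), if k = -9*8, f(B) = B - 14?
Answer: -84094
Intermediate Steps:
f(B) = -14 + B
k = -72
S(z, A) = A*(A + z + A*z) (S(z, A) = A*(A + (A*z + z)) = A*(A + (z + A*z)) = A*(A + z + A*z))
-2374 + S(f(-3), k) = -2374 - 72*(-72 + (-14 - 3) - 72*(-14 - 3)) = -2374 - 72*(-72 - 17 - 72*(-17)) = -2374 - 72*(-72 - 17 + 1224) = -2374 - 72*1135 = -2374 - 81720 = -84094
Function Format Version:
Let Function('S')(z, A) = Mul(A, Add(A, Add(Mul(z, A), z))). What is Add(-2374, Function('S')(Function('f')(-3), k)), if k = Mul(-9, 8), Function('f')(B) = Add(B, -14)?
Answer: -84094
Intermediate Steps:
Function('f')(B) = Add(-14, B)
k = -72
Function('S')(z, A) = Mul(A, Add(A, z, Mul(A, z))) (Function('S')(z, A) = Mul(A, Add(A, Add(Mul(A, z), z))) = Mul(A, Add(A, Add(z, Mul(A, z)))) = Mul(A, Add(A, z, Mul(A, z))))
Add(-2374, Function('S')(Function('f')(-3), k)) = Add(-2374, Mul(-72, Add(-72, Add(-14, -3), Mul(-72, Add(-14, -3))))) = Add(-2374, Mul(-72, Add(-72, -17, Mul(-72, -17)))) = Add(-2374, Mul(-72, Add(-72, -17, 1224))) = Add(-2374, Mul(-72, 1135)) = Add(-2374, -81720) = -84094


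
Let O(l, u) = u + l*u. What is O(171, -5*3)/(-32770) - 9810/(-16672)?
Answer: 18224373/27317072 ≈ 0.66714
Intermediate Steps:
O(171, -5*3)/(-32770) - 9810/(-16672) = ((-5*3)*(1 + 171))/(-32770) - 9810/(-16672) = -15*172*(-1/32770) - 9810*(-1/16672) = -2580*(-1/32770) + 4905/8336 = 258/3277 + 4905/8336 = 18224373/27317072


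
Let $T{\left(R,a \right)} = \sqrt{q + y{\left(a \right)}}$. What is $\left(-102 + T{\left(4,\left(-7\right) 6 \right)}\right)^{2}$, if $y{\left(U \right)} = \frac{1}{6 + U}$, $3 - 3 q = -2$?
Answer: $\frac{\left(612 - \sqrt{59}\right)^{2}}{36} \approx 10144.0$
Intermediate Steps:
$q = \frac{5}{3}$ ($q = 1 - - \frac{2}{3} = 1 + \frac{2}{3} = \frac{5}{3} \approx 1.6667$)
$T{\left(R,a \right)} = \sqrt{\frac{5}{3} + \frac{1}{6 + a}}$
$\left(-102 + T{\left(4,\left(-7\right) 6 \right)}\right)^{2} = \left(-102 + \frac{\sqrt{3} \sqrt{\frac{33 + 5 \left(\left(-7\right) 6\right)}{6 - 42}}}{3}\right)^{2} = \left(-102 + \frac{\sqrt{3} \sqrt{\frac{33 + 5 \left(-42\right)}{6 - 42}}}{3}\right)^{2} = \left(-102 + \frac{\sqrt{3} \sqrt{\frac{33 - 210}{-36}}}{3}\right)^{2} = \left(-102 + \frac{\sqrt{3} \sqrt{\left(- \frac{1}{36}\right) \left(-177\right)}}{3}\right)^{2} = \left(-102 + \frac{\sqrt{3} \sqrt{\frac{59}{12}}}{3}\right)^{2} = \left(-102 + \frac{\sqrt{3} \frac{\sqrt{177}}{6}}{3}\right)^{2} = \left(-102 + \frac{\sqrt{59}}{6}\right)^{2}$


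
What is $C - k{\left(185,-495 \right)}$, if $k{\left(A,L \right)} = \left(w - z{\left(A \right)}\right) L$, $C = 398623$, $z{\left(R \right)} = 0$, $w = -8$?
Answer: $394663$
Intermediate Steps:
$k{\left(A,L \right)} = - 8 L$ ($k{\left(A,L \right)} = \left(-8 - 0\right) L = \left(-8 + 0\right) L = - 8 L$)
$C - k{\left(185,-495 \right)} = 398623 - \left(-8\right) \left(-495\right) = 398623 - 3960 = 394663$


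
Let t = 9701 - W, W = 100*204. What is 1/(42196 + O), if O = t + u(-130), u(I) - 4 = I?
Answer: 1/31371 ≈ 3.1877e-5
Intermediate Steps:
W = 20400
u(I) = 4 + I
t = -10699 (t = 9701 - 1*20400 = 9701 - 20400 = -10699)
O = -10825 (O = -10699 + (4 - 130) = -10699 - 126 = -10825)
1/(42196 + O) = 1/(42196 - 10825) = 1/31371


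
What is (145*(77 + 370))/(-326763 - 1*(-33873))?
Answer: -4321/19526 ≈ -0.22129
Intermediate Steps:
(145*(77 + 370))/(-326763 - 1*(-33873)) = (145*447)/(-326763 + 33873) = 64815/(-292890) = 64815*(-1/292890) = -4321/19526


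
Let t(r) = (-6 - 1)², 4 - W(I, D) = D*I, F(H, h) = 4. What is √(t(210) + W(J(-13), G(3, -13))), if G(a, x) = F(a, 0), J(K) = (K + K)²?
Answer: I*√2651 ≈ 51.488*I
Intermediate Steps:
J(K) = 4*K² (J(K) = (2*K)² = 4*K²)
G(a, x) = 4
W(I, D) = 4 - D*I
t(r) = 49 (t(r) = (-7)² = 49)
√(t(210) + W(J(-13), G(3, -13))) = √(49 + (4 - 1*4*4*(-13)²)) = √(49 + (4 - 1*4*4*169)) = √(49 + (4 - 1*4*676)) = √(49 + (4 - 2704)) = √(49 - 2700) = √(-2651) = I*√2651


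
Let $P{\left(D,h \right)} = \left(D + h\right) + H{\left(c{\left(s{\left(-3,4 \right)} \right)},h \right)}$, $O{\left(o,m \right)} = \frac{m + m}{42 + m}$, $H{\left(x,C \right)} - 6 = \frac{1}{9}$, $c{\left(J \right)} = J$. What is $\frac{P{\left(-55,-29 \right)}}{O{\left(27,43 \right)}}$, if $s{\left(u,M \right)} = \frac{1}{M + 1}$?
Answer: $- \frac{59585}{774} \approx -76.983$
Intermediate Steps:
$s{\left(u,M \right)} = \frac{1}{1 + M}$
$H{\left(x,C \right)} = \frac{55}{9}$ ($H{\left(x,C \right)} = 6 + \frac{1}{9} = \frac{55}{9}$)
$O{\left(o,m \right)} = \frac{2 m}{42 + m}$
$P{\left(D,h \right)} = \frac{55}{9} + D + h$ ($P{\left(D,h \right)} = \left(D + h\right) + \frac{55}{9} = \frac{55}{9} + D + h$)
$\frac{P{\left(-55,-29 \right)}}{O{\left(27,43 \right)}} = \frac{\frac{55}{9} - 55 - 29}{2 \cdot 43 \frac{1}{42 + 43}} = - \frac{701}{9 \cdot 2 \cdot 43 \cdot \frac{1}{85}} = - \frac{701}{9 \cdot \frac{86}{85}} = \left(- \frac{701}{9}\right) \frac{85}{86} = - \frac{59585}{774}$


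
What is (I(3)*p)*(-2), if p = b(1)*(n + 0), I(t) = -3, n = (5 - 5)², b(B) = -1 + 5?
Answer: 0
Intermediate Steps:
b(B) = 4
n = 0 (n = 0² = 0)
p = 0 (p = 4*(0 + 0) = 4*0 = 0)
(I(3)*p)*(-2) = -3*0*(-2) = 0*(-2) = 0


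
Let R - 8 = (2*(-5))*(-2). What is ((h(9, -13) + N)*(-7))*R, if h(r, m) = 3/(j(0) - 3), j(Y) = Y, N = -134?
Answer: 26460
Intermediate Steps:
h(r, m) = -1 (h(r, m) = 3/(0 - 3) = 3/(-3) = -⅓*3 = -1)
R = 28 (R = 8 + (2*(-5))*(-2) = 8 - 10*(-2) = 8 + 20 = 28)
((h(9, -13) + N)*(-7))*R = ((-1 - 134)*(-7))*28 = -135*(-7)*28 = 945*28 = 26460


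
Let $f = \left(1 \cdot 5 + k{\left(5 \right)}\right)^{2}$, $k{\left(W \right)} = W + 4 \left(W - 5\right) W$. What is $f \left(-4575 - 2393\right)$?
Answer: $-696800$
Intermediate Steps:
$k{\left(W \right)} = W + W \left(-20 + 4 W\right)$ ($k{\left(W \right)} = W + 4 \left(-5 + W\right) W = W + \left(-20 + 4 W\right) W = W + W \left(-20 + 4 W\right)$)
$f = 100$ ($f = \left(1 \cdot 5 + 5 \left(-19 + 4 \cdot 5\right)\right)^{2} = \left(5 + 5 \left(-19 + 20\right)\right)^{2} = \left(5 + 5 \cdot 1\right)^{2} = \left(5 + 5\right)^{2} = 10^{2} = 100$)
$f \left(-4575 - 2393\right) = 100 \left(-4575 - 2393\right) = 100 \left(-6968\right) = -696800$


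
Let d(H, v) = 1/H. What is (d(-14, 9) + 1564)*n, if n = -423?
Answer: -9261585/14 ≈ -6.6154e+5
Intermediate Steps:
(d(-14, 9) + 1564)*n = (1/(-14) + 1564)*(-423) = (-1/14 + 1564)*(-423) = (21895/14)*(-423) = -9261585/14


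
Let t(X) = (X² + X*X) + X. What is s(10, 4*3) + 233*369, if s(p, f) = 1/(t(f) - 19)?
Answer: 24159538/281 ≈ 85977.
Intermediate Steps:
t(X) = X + 2*X² (t(X) = (X² + X²) + X = 2*X² + X = X + 2*X²)
s(p, f) = 1/(-19 + f*(1 + 2*f)) (s(p, f) = 1/(f*(1 + 2*f) - 19) = 1/(-19 + f*(1 + 2*f)))
s(10, 4*3) + 233*369 = 1/(-19 + (4*3)*(1 + 2*(4*3))) + 233*369 = 1/(-19 + 12*(1 + 2*12)) + 85977 = 1/(-19 + 12*(1 + 24)) + 85977 = 1/(-19 + 12*25) + 85977 = 1/(-19 + 300) + 85977 = 1/281 + 85977 = 24159538/281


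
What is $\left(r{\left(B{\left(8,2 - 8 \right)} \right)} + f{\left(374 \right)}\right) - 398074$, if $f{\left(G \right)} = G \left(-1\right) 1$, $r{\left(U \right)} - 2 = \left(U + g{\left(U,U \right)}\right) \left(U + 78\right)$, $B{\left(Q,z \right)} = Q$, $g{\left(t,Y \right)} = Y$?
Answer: $-397070$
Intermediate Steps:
$r{\left(U \right)} = 2 + 2 U \left(78 + U\right)$ ($r{\left(U \right)} = 2 + \left(U + U\right) \left(U + 78\right) = 2 + 2 U \left(78 + U\right)$)
$f{\left(G \right)} = - G$ ($f{\left(G \right)} = - G 1 = - G$)
$\left(r{\left(B{\left(8,2 - 8 \right)} \right)} + f{\left(374 \right)}\right) - 398074 = \left(\left(2 + 2 \cdot 8^{2} + 156 \cdot 8\right) - 374\right) - 398074 = \left(\left(2 + 2 \cdot 64 + 1248\right) - 374\right) - 398074 = \left(\left(2 + 128 + 1248\right) - 374\right) - 398074 = \left(1378 - 374\right) - 398074 = 1004 - 398074 = -397070$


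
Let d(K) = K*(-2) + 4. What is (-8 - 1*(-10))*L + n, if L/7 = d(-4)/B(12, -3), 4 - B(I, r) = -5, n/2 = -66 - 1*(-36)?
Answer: -124/3 ≈ -41.333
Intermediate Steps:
d(K) = 4 - 2*K (d(K) = -2*K + 4 = 4 - 2*K)
n = -60 (n = 2*(-66 - 1*(-36)) = 2*(-66 + 36) = 2*(-30) = -60)
B(I, r) = 9 (B(I, r) = 4 - 1*(-5) = 4 + 5 = 9)
L = 28/3 (L = 7*((4 - 2*(-4))/9) = 7*((4 + 8)*(⅑)) = 7*(12*(⅑)) = 7*(4/3) = 28/3 ≈ 9.3333)
(-8 - 1*(-10))*L + n = (-8 - 1*(-10))*(28/3) - 60 = (-8 + 10)*(28/3) - 60 = 2*(28/3) - 60 = 56/3 - 60 = -124/3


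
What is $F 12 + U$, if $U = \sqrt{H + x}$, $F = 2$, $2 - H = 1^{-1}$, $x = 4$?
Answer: $24 + \sqrt{5} \approx 26.236$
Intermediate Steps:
$H = 1$ ($H = 2 - 1^{-1} = 2 - 1 = 1$)
$U = \sqrt{5}$ ($U = \sqrt{1 + 4} = \sqrt{5} \approx 2.2361$)
$F 12 + U = 2 \cdot 12 + \sqrt{5} = 24 + \sqrt{5}$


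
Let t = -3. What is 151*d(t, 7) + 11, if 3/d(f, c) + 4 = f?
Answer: -376/7 ≈ -53.714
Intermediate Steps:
d(f, c) = 3/(-4 + f)
151*d(t, 7) + 11 = 151*(3/(-4 - 3)) + 11 = 151*(3/(-7)) + 11 = 151*(3*(-⅐)) + 11 = 151*(-3/7) + 11 = -453/7 + 11 = -376/7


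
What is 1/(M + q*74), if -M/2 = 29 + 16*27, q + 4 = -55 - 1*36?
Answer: -1/7952 ≈ -0.00012575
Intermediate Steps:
q = -95 (q = -4 + (-55 - 1*36) = -4 + (-55 - 36) = -4 - 91 = -95)
M = -922 (M = -2*(29 + 16*27) = -2*(29 + 432) = -2*461 = -922)
1/(M + q*74) = 1/(-922 - 95*74) = 1/(-922 - 7030) = 1/(-7952) = -1/7952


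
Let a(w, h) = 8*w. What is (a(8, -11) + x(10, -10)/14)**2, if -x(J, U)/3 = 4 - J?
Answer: 208849/49 ≈ 4262.2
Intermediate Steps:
x(J, U) = -12 + 3*J (x(J, U) = -3*(4 - J) = -12 + 3*J)
(a(8, -11) + x(10, -10)/14)**2 = (8*8 + (-12 + 3*10)/14)**2 = (64 + (-12 + 30)*(1/14))**2 = (64 + 18*(1/14))**2 = (64 + 9/7)**2 = (457/7)**2 = 208849/49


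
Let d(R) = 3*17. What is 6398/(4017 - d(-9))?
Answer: 3199/1983 ≈ 1.6132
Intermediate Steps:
d(R) = 51
6398/(4017 - d(-9)) = 6398/(4017 - 1*51) = 6398/(4017 - 51) = 6398/3966 = 6398*(1/3966) = 3199/1983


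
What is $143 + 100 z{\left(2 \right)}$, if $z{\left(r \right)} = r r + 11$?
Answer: $1643$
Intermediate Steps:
$z{\left(r \right)} = 11 + r^{2}$ ($z{\left(r \right)} = r^{2} + 11 = 11 + r^{2}$)
$143 + 100 z{\left(2 \right)} = 143 + 100 \left(11 + 2^{2}\right) = 143 + 100 \left(11 + 4\right) = 143 + 100 \cdot 15 = 143 + 1500 = 1643$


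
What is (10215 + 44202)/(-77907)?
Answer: -18139/25969 ≈ -0.69849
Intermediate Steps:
(10215 + 44202)/(-77907) = 54417*(-1/77907) = -18139/25969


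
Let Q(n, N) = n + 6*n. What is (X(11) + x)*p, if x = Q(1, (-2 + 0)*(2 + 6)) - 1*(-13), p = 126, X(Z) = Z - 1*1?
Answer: 3780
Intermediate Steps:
X(Z) = -1 + Z (X(Z) = Z - 1 = -1 + Z)
Q(n, N) = 7*n
x = 20 (x = 7*1 - 1*(-13) = 7 + 13 = 20)
(X(11) + x)*p = ((-1 + 11) + 20)*126 = (10 + 20)*126 = 30*126 = 3780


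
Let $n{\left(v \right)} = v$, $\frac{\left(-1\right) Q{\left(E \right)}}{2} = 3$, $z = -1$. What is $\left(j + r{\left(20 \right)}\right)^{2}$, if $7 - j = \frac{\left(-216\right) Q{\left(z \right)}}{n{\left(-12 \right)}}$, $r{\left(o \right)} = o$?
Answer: $18225$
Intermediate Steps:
$Q{\left(E \right)} = -6$ ($Q{\left(E \right)} = \left(-2\right) 3 = -6$)
$j = 115$ ($j = 7 - \frac{\left(-216\right) \left(-6\right)}{-12} = 7 - 1296 \left(- \frac{1}{12}\right) = 7 - -108 = 7 + 108 = 115$)
$\left(j + r{\left(20 \right)}\right)^{2} = \left(115 + 20\right)^{2} = 135^{2} = 18225$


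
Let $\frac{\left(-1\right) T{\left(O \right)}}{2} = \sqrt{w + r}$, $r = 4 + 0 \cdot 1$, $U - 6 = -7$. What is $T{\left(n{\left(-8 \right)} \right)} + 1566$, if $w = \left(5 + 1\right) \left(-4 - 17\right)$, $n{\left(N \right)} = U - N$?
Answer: $1566 - 2 i \sqrt{122} \approx 1566.0 - 22.091 i$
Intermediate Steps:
$U = -1$ ($U = 6 - 7 = -1$)
$r = 4$ ($r = 4 + 0 = 4$)
$n{\left(N \right)} = -1 - N$
$w = -126$ ($w = 6 \left(-21\right) = -126$)
$T{\left(O \right)} = - 2 i \sqrt{122}$ ($T{\left(O \right)} = - 2 \sqrt{-126 + 4} = - 2 \sqrt{-122} = - 2 i \sqrt{122}$)
$T{\left(n{\left(-8 \right)} \right)} + 1566 = - 2 i \sqrt{122} + 1566 = 1566 - 2 i \sqrt{122}$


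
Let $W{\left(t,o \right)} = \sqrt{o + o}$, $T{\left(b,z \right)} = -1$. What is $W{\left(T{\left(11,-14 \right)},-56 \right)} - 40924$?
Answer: $-40924 + 4 i \sqrt{7} \approx -40924.0 + 10.583 i$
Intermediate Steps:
$W{\left(t,o \right)} = \sqrt{2} \sqrt{o}$ ($W{\left(t,o \right)} = \sqrt{2 o} = \sqrt{2} \sqrt{o}$)
$W{\left(T{\left(11,-14 \right)},-56 \right)} - 40924 = \sqrt{2} \sqrt{-56} - 40924 = \sqrt{2} \cdot 2 i \sqrt{14} - 40924 = 4 i \sqrt{7} - 40924 = -40924 + 4 i \sqrt{7}$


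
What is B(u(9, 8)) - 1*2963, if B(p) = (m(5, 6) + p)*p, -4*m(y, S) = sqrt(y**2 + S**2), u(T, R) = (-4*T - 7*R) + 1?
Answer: 5318 + 91*sqrt(61)/4 ≈ 5495.7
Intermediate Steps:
u(T, R) = 1 - 7*R - 4*T (u(T, R) = (-7*R - 4*T) + 1 = 1 - 7*R - 4*T)
m(y, S) = -sqrt(S**2 + y**2)/4 (m(y, S) = -sqrt(y**2 + S**2)/4 = -sqrt(S**2 + y**2)/4)
B(p) = p*(p - sqrt(61)/4) (B(p) = (-sqrt(6**2 + 5**2)/4 + p)*p = (-sqrt(36 + 25)/4 + p)*p = (-sqrt(61)/4 + p)*p = (p - sqrt(61)/4)*p = p*(p - sqrt(61)/4))
B(u(9, 8)) - 1*2963 = (1 - 7*8 - 4*9)*(-sqrt(61) + 4*(1 - 7*8 - 4*9))/4 - 1*2963 = (1 - 56 - 36)*(-sqrt(61) + 4*(1 - 56 - 36))/4 - 2963 = (1/4)*(-91)*(-sqrt(61) + 4*(-91)) - 2963 = (1/4)*(-91)*(-sqrt(61) - 364) - 2963 = (1/4)*(-91)*(-364 - sqrt(61)) - 2963 = (8281 + 91*sqrt(61)/4) - 2963 = 5318 + 91*sqrt(61)/4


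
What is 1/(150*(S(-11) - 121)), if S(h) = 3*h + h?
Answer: -1/24750 ≈ -4.0404e-5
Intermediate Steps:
S(h) = 4*h
1/(150*(S(-11) - 121)) = 1/(150*(4*(-11) - 121)) = 1/(150*(-44 - 121)) = 1/(150*(-165)) = 1/(-24750) = -1/24750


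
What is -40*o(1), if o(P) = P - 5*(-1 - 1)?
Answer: -440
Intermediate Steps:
o(P) = 10 + P (o(P) = P - 5*(-2) = P + 10 = 10 + P)
-40*o(1) = -40*(10 + 1) = -40*11 = -440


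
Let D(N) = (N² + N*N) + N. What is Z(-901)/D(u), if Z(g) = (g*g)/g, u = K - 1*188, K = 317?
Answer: -901/33411 ≈ -0.026967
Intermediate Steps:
u = 129 (u = 317 - 1*188 = 317 - 188 = 129)
D(N) = N + 2*N² (D(N) = (N² + N²) + N = 2*N² + N = N + 2*N²)
Z(g) = g (Z(g) = g²/g = g)
Z(-901)/D(u) = -901*1/(129*(1 + 2*129)) = -901*1/(129*(1 + 258)) = -901/(129*259) = -901/33411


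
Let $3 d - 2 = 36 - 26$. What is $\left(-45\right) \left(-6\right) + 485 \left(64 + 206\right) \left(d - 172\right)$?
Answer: $-21999330$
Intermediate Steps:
$d = 4$ ($d = \frac{2}{3} + \frac{36 - 26}{3} = \frac{2}{3} + \frac{1}{3} \cdot 10 = \frac{2}{3} + \frac{10}{3} = 4$)
$\left(-45\right) \left(-6\right) + 485 \left(64 + 206\right) \left(d - 172\right) = \left(-45\right) \left(-6\right) + 485 \left(64 + 206\right) \left(4 - 172\right) = 270 + 485 \cdot 270 \left(-168\right) = 270 + 485 \left(-45360\right) = 270 - 21999600 = -21999330$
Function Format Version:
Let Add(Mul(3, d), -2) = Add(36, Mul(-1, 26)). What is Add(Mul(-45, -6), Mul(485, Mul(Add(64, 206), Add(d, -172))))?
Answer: -21999330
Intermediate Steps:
d = 4 (d = Add(Rational(2, 3), Mul(Rational(1, 3), Add(36, Mul(-1, 26)))) = Add(Rational(2, 3), Mul(Rational(1, 3), Add(36, -26))) = Add(Rational(2, 3), Mul(Rational(1, 3), 10)) = Add(Rational(2, 3), Rational(10, 3)) = 4)
Add(Mul(-45, -6), Mul(485, Mul(Add(64, 206), Add(d, -172)))) = Add(Mul(-45, -6), Mul(485, Mul(Add(64, 206), Add(4, -172)))) = Add(270, Mul(485, Mul(270, -168))) = Add(270, Mul(485, -45360)) = Add(270, -21999600) = -21999330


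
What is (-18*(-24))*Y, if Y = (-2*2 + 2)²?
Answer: 1728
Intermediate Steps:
Y = 4 (Y = (-4 + 2)² = (-2)² = 4)
(-18*(-24))*Y = -18*(-24)*4 = 432*4 = 1728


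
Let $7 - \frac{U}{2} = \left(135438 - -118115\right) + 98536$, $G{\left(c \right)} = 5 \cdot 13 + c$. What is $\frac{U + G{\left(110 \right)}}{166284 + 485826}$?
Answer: $- \frac{234663}{217370} \approx -1.0796$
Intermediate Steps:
$G{\left(c \right)} = 65 + c$
$U = -704164$ ($U = 14 - 2 \left(\left(135438 - -118115\right) + 98536\right) = 14 - 2 \left(\left(135438 + 118115\right) + 98536\right) = 14 - 2 \left(253553 + 98536\right) = 14 - 704178 = -704164$)
$\frac{U + G{\left(110 \right)}}{166284 + 485826} = \frac{-704164 + \left(65 + 110\right)}{166284 + 485826} = \frac{-704164 + 175}{652110} = \left(-703989\right) \frac{1}{652110} = - \frac{234663}{217370}$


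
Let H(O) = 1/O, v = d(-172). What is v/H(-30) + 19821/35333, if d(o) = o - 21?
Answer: 204597891/35333 ≈ 5790.6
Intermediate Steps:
d(o) = -21 + o
v = -193 (v = -21 - 172 = -193)
v/H(-30) + 19821/35333 = -193/(1/(-30)) + 19821/35333 = -193/(-1/30) + 19821*(1/35333) = -193*(-30) + 19821/35333 = 5790 + 19821/35333 = 204597891/35333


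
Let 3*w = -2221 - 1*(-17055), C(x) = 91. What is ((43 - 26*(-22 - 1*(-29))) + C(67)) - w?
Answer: -14978/3 ≈ -4992.7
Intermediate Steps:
w = 14834/3 (w = (-2221 - 1*(-17055))/3 = (-2221 + 17055)/3 = (⅓)*14834 = 14834/3 ≈ 4944.7)
((43 - 26*(-22 - 1*(-29))) + C(67)) - w = ((43 - 26*(-22 - 1*(-29))) + 91) - 1*14834/3 = ((43 - 26*(-22 + 29)) + 91) - 14834/3 = ((43 - 26*7) + 91) - 14834/3 = ((43 - 182) + 91) - 14834/3 = (-139 + 91) - 14834/3 = -48 - 14834/3 = -14978/3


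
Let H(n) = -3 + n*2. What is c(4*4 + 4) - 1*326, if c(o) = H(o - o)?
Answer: -329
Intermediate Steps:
H(n) = -3 + 2*n
c(o) = -3 (c(o) = -3 + 2*(o - o) = -3 + 2*0 = -3 + 0 = -3)
c(4*4 + 4) - 1*326 = -3 - 1*326 = -3 - 326 = -329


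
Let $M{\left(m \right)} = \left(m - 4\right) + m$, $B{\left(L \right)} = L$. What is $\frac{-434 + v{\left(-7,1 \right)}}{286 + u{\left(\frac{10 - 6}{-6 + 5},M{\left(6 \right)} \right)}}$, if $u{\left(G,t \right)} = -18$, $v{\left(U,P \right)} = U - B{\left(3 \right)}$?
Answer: $- \frac{111}{67} \approx -1.6567$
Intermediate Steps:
$v{\left(U,P \right)} = -3 + U$ ($v{\left(U,P \right)} = U - 3 = -3 + U$)
$M{\left(m \right)} = -4 + 2 m$ ($M{\left(m \right)} = \left(m - 4\right) + m = \left(-4 + m\right) + m = -4 + 2 m$)
$\frac{-434 + v{\left(-7,1 \right)}}{286 + u{\left(\frac{10 - 6}{-6 + 5},M{\left(6 \right)} \right)}} = \frac{-434 - 10}{286 - 18} = \frac{-434 - 10}{268} = \left(-444\right) \frac{1}{268} = - \frac{111}{67}$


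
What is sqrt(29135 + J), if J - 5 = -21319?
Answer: 3*sqrt(869) ≈ 88.436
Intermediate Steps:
J = -21314 (J = 5 - 21319 = -21314)
sqrt(29135 + J) = sqrt(29135 - 21314) = sqrt(7821) = 3*sqrt(869)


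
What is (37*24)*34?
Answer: 30192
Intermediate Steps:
(37*24)*34 = 888*34 = 30192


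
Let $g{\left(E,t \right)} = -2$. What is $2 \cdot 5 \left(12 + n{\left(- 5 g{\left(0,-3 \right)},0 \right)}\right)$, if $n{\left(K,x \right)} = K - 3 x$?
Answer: $220$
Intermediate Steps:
$2 \cdot 5 \left(12 + n{\left(- 5 g{\left(0,-3 \right)},0 \right)}\right) = 2 \cdot 5 \left(12 - -10\right) = 10 \left(12 + \left(10 + 0\right)\right) = 10 \left(12 + 10\right) = 10 \cdot 22 = 220$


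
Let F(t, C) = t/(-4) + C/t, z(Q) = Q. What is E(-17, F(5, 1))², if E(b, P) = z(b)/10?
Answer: 289/100 ≈ 2.8900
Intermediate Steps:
F(t, C) = -t/4 + C/t (F(t, C) = t*(-¼) + C/t = -t/4 + C/t)
E(b, P) = b/10
E(-17, F(5, 1))² = ((⅒)*(-17))² = (-17/10)² = 289/100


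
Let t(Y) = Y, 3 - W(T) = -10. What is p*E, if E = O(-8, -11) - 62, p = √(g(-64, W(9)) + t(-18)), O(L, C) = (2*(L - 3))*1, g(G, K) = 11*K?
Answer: -420*√5 ≈ -939.15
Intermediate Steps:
W(T) = 13 (W(T) = 3 - 1*(-10) = 3 + 10 = 13)
O(L, C) = -6 + 2*L (O(L, C) = (2*(-3 + L))*1 = (-6 + 2*L)*1 = -6 + 2*L)
p = 5*√5 (p = √(11*13 - 18) = √(143 - 18) = √125 = 5*√5 ≈ 11.180)
E = -84 (E = (-6 + 2*(-8)) - 62 = (-6 - 16) - 62 = -22 - 62 = -84)
p*E = (5*√5)*(-84) = -420*√5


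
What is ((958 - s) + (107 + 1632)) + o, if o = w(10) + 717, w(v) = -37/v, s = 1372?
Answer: 20383/10 ≈ 2038.3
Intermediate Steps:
o = 7133/10 (o = -37/10 + 717 = 7133/10 ≈ 713.30)
((958 - s) + (107 + 1632)) + o = ((958 - 1*1372) + (107 + 1632)) + 7133/10 = ((958 - 1372) + 1739) + 7133/10 = (-414 + 1739) + 7133/10 = 1325 + 7133/10 = 20383/10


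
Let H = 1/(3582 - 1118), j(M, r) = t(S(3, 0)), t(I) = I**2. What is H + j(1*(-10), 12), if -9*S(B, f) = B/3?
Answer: 2545/199584 ≈ 0.012752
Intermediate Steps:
S(B, f) = -B/27 (S(B, f) = -B/(9*3) = -B/27)
j(M, r) = 1/81 (j(M, r) = (-1/27*3)**2 = (-1/9)**2 = 1/81)
H = 1/2464 ≈ 0.00040584
H + j(1*(-10), 12) = 1/2464 + 1/81 = 2545/199584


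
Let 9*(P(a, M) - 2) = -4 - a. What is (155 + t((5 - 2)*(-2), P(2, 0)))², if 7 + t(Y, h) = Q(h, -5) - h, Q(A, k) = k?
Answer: 180625/9 ≈ 20069.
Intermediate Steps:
P(a, M) = 14/9 - a/9 (P(a, M) = 2 + (-4 - a)/9 = 2 + (-4/9 - a/9) = 14/9 - a/9)
t(Y, h) = -12 - h (t(Y, h) = -7 + (-5 - h) = -12 - h)
(155 + t((5 - 2)*(-2), P(2, 0)))² = (155 + (-12 - (14/9 - ⅑*2)))² = (155 + (-12 - (14/9 - 2/9)))² = (155 + (-12 - 1*4/3))² = (155 + (-12 - 4/3))² = (155 - 40/3)² = (425/3)² = 180625/9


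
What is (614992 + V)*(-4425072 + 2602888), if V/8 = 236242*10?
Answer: -35558739984768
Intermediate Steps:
V = 18899360 (V = 8*(236242*10) = 8*2362420 = 18899360)
(614992 + V)*(-4425072 + 2602888) = (614992 + 18899360)*(-4425072 + 2602888) = 19514352*(-1822184) = -35558739984768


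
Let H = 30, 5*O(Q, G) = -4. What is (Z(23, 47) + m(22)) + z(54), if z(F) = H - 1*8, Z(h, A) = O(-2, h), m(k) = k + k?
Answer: 326/5 ≈ 65.200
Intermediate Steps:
O(Q, G) = -⅘ (O(Q, G) = (⅕)*(-4) = -⅘)
m(k) = 2*k
Z(h, A) = -⅘
z(F) = 22 (z(F) = 30 - 1*8 = 30 - 8 = 22)
(Z(23, 47) + m(22)) + z(54) = (-⅘ + 2*22) + 22 = (-⅘ + 44) + 22 = 216/5 + 22 = 326/5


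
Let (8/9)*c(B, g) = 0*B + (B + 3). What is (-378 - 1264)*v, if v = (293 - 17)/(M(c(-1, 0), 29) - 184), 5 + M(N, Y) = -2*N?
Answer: 302128/129 ≈ 2342.1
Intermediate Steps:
c(B, g) = 27/8 + 9*B/8 (c(B, g) = 9*(0*B + (B + 3))/8 = 9*(0 + (3 + B))/8 = 9*(3 + B)/8 = 27/8 + 9*B/8)
M(N, Y) = -5 - 2*N
v = -184/129 (v = (293 - 17)/((-5 - 2*(27/8 + (9/8)*(-1))) - 184) = 276/((-5 - 2*(27/8 - 9/8)) - 184) = 276/((-5 - 2*9/4) - 184) = 276/((-5 - 9/2) - 184) = 276/(-19/2 - 184) = 276/(-387/2) = 276*(-2/387) = -184/129 ≈ -1.4264)
(-378 - 1264)*v = (-378 - 1264)*(-184/129) = -1642*(-184/129) = 302128/129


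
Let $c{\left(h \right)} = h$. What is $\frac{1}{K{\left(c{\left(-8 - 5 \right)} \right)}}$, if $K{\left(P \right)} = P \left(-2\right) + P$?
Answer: $\frac{1}{13} \approx 0.076923$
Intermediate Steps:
$K{\left(P \right)} = - P$ ($K{\left(P \right)} = - 2 P + P = - P$)
$\frac{1}{K{\left(c{\left(-8 - 5 \right)} \right)}} = \frac{1}{\left(-1\right) \left(-8 - 5\right)} = \frac{1}{\left(-1\right) \left(-13\right)} = \frac{1}{13}$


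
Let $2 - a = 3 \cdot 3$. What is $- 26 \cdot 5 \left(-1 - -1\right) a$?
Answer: $0$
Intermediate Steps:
$a = -7$ ($a = 2 - 3 \cdot 3 = 2 - 9 = -7$)
$- 26 \cdot 5 \left(-1 - -1\right) a = - 26 \cdot 5 \left(-1 - -1\right) \left(-7\right) = - 26 \cdot 5 \left(-1 + 1\right) \left(-7\right) = - 26 \cdot 5 \cdot 0 \left(-7\right) = - 26 \cdot 0 \left(-7\right) = \left(-26\right) 0 = 0$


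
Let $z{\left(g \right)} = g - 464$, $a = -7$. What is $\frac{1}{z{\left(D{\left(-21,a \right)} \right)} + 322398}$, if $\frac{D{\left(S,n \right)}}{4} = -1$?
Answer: $\frac{1}{321930} \approx 3.1063 \cdot 10^{-6}$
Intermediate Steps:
$D{\left(S,n \right)} = -4$ ($D{\left(S,n \right)} = 4 \left(-1\right) = -4$)
$z{\left(g \right)} = -464 + g$ ($z{\left(g \right)} = g - 464 = -464 + g$)
$\frac{1}{z{\left(D{\left(-21,a \right)} \right)} + 322398} = \frac{1}{\left(-464 - 4\right) + 322398} = \frac{1}{-468 + 322398} = \frac{1}{321930}$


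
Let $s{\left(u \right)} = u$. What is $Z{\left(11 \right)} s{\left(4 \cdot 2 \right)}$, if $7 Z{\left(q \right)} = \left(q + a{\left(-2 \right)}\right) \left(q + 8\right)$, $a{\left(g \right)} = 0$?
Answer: $\frac{1672}{7} \approx 238.86$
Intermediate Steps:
$Z{\left(q \right)} = \frac{q \left(8 + q\right)}{7}$ ($Z{\left(q \right)} = \frac{\left(q + 0\right) \left(q + 8\right)}{7} = \frac{q \left(8 + q\right)}{7}$)
$Z{\left(11 \right)} s{\left(4 \cdot 2 \right)} = \frac{1}{7} \cdot 11 \left(8 + 11\right) 4 \cdot 2 = \frac{1}{7} \cdot 11 \cdot 19 \cdot 8 = \frac{209}{7} \cdot 8 = \frac{1672}{7}$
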